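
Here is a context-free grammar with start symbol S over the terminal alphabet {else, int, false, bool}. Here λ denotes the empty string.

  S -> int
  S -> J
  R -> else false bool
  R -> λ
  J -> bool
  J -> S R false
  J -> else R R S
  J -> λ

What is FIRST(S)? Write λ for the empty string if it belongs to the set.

FIRST(R): from R->else false bool we get {else}; from R->λ we get {λ}. So FIRST(R) = {λ, else}.
FIRST(S): from S->int we get {int}; from S->J we get {λ, bool, else, false, int}. So FIRST(S) = {λ, bool, else, false, int}.
FIRST(J): from J->bool we get {bool}; from J->S R false we get {bool, else, false, int}; from J->else R R S we get {else}; from J->λ we get {λ}. So FIRST(J) = {λ, bool, else, false, int}.

{λ, bool, else, false, int}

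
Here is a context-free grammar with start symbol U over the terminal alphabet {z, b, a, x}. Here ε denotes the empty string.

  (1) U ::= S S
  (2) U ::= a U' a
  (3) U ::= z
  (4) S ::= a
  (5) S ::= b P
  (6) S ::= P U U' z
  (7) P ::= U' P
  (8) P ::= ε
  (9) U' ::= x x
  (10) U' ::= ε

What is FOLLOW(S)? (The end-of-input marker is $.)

{$, a, b, x, z}

FIRST(U') = {ε, x}
FIRST(P) = {ε, x}  (via U' P)
FIRST(U) = {a, b, x, z}  (via S S)
FIRST(S) = {a, b, x, z}  (via P U U' z)
FOLLOW(U) includes $ since U is the start symbol.
FOLLOW(U): in S::=P U U' z, U is followed by U' z with FIRST {x, z}. Thus FOLLOW(U) = {$, x, z}.
FOLLOW(S): in U::=S S (occurrence 1), S is followed by S with FIRST {a, b, x, z}; in U::=S S (occurrence 2), the suffix after S is empty, so FOLLOW(S) ⊇ FOLLOW(U) = {$, x, z}. Thus FOLLOW(S) = {$, a, b, x, z}.
FOLLOW(P): in S::=b P, the suffix after P is empty, so FOLLOW(P) ⊇ FOLLOW(S) = {$, a, b, x, z}; in S::=P U U' z, P is followed by U U' z with FIRST {a, b, x, z}; in P::=U' P, the suffix after P is empty (adds nothing new). Thus FOLLOW(P) = {$, a, b, x, z}.
FOLLOW(U'): in U::=a U' a, U' is followed by a with FIRST {a}; in S::=P U U' z, U' is followed by z with FIRST {z}; in P::=U' P, U' is followed by P with FIRST {ε, x}; in P::=U' P, the suffix after U' is nullable, so FOLLOW(U') ⊇ FOLLOW(P) = {$, a, b, x, z}. Thus FOLLOW(U') = {$, a, b, x, z}.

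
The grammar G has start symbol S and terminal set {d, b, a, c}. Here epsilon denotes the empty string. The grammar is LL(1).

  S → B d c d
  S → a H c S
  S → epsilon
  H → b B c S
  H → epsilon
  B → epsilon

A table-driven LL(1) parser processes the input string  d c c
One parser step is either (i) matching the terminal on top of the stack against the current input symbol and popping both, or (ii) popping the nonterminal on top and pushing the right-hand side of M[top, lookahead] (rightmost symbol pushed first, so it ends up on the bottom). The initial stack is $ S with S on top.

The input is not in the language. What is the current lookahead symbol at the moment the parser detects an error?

step 1: stack=$ S  input=d c c $  — expand S → B d c d
step 2: stack=$ d c d B  input=d c c $  — expand B → epsilon
step 3: stack=$ d c d  input=d c c $  — match d
step 4: stack=$ d c  input=c c $  — match c
step 5: stack=$ d  input=c $  — error: top is terminal d but lookahead is c

c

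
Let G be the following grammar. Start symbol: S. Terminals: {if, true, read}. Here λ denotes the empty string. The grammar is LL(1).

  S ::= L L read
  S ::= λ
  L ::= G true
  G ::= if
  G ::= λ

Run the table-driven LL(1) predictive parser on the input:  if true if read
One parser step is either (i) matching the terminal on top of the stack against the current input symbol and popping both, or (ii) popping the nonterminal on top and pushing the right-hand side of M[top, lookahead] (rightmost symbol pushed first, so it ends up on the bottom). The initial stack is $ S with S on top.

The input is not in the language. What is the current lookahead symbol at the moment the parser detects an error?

step 1: stack=$ S  input=if true if read $  — expand S ::= L L read
step 2: stack=$ read L L  input=if true if read $  — expand L ::= G true
step 3: stack=$ read L true G  input=if true if read $  — expand G ::= if
step 4: stack=$ read L true if  input=if true if read $  — match if
step 5: stack=$ read L true  input=true if read $  — match true
step 6: stack=$ read L  input=if read $  — expand L ::= G true
step 7: stack=$ read true G  input=if read $  — expand G ::= if
step 8: stack=$ read true if  input=if read $  — match if
step 9: stack=$ read true  input=read $  — error: top is terminal true but lookahead is read

read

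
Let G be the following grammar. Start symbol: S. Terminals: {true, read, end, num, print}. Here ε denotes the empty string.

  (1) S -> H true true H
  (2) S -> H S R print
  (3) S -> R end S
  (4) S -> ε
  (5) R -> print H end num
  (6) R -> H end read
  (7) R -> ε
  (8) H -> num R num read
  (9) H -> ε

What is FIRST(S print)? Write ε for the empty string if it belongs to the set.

FIRST(H) = {ε, num}
FIRST(R) = {ε, end, num, print}  (via H end read)
FIRST(S) = {ε, end, num, print, true}  (via H true true H, H S R print, R end S)
FIRST(S print): take FIRST of each symbol in turn, carrying on past any symbol whose FIRST contains ε; result {end, num, print, true}.

{end, num, print, true}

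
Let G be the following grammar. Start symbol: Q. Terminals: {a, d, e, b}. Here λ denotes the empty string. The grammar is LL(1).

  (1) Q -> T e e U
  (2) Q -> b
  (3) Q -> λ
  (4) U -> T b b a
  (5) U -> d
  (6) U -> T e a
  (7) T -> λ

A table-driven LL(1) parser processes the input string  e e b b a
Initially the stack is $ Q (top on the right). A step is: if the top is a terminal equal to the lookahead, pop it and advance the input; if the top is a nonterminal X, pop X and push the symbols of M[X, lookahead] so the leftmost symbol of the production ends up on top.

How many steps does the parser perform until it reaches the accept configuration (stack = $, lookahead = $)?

step 1: stack=$ Q  input=e e b b a $  — expand Q -> T e e U
step 2: stack=$ U e e T  input=e e b b a $  — expand T -> λ
step 3: stack=$ U e e  input=e e b b a $  — match e
step 4: stack=$ U e  input=e b b a $  — match e
step 5: stack=$ U  input=b b a $  — expand U -> T b b a
step 6: stack=$ a b b T  input=b b a $  — expand T -> λ
step 7: stack=$ a b b  input=b b a $  — match b
step 8: stack=$ a b  input=b a $  — match b
step 9: stack=$ a  input=a $  — match a
Accept reached after 9 steps.

9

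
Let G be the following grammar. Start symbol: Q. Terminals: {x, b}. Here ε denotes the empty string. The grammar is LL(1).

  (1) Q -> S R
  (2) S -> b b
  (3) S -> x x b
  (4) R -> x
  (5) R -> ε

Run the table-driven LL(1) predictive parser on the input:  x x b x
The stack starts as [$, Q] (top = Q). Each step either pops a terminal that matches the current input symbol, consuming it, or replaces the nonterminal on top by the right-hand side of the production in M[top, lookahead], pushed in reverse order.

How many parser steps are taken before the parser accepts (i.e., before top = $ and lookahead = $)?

7

     Stack      Input      Action
  1  $ Q        x x b x $  expand Q -> S R
  2  $ R S      x x b x $  expand S -> x x b
  3  $ R b x x  x x b x $  match x
  4  $ R b x    x b x $    match x
  5  $ R b      b x $      match b
  6  $ R        x $        expand R -> x
  7  $ x        x $        match x
Accept reached after 7 steps.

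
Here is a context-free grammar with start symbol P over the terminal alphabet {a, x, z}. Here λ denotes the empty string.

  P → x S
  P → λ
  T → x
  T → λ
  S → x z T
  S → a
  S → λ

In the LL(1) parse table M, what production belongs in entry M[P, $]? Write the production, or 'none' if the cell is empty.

P → λ

FIRST(P) = {λ, x}
FIRST(T) = {λ, x}
FIRST(S) = {λ, a, x}
FOLLOW(P) includes $ since P is the start symbol.
FOLLOW(P): P appears on no right-hand side. Thus FOLLOW(P) = {$}.
For P → x S: FIRST(x S) = {x}, so it goes in M[P, t] for t ∈ {x}.
For P → λ: FIRST(λ) = {λ}, so it goes in M[P, t] for t ∈ {}; since λ ∈ FIRST, also for every t ∈ FOLLOW(P) = {$}.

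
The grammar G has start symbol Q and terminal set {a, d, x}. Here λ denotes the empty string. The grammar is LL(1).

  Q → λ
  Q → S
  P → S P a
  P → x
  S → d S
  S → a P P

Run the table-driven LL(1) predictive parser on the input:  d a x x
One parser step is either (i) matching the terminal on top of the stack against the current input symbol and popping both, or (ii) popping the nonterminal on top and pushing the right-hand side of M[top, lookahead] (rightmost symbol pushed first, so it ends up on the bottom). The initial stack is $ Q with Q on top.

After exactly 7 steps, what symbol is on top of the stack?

step 1: stack=$ Q  input=d a x x $  — expand Q → S
step 2: stack=$ S  input=d a x x $  — expand S → d S
step 3: stack=$ S d  input=d a x x $  — match d
step 4: stack=$ S  input=a x x $  — expand S → a P P
step 5: stack=$ P P a  input=a x x $  — match a
step 6: stack=$ P P  input=x x $  — expand P → x
step 7: stack=$ P x  input=x x $  — match x
Stack after step 7: $ P (top = P).

P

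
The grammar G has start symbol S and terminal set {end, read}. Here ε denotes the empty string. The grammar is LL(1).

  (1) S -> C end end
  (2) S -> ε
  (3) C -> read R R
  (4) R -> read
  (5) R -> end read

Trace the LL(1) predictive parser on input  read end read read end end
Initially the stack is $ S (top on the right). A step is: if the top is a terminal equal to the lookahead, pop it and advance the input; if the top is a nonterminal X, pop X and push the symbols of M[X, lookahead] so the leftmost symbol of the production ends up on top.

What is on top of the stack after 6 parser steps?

R

     Stack                 Input                         Action
  1  $ S                   read end read read end end $  expand S -> C end end
  2  $ end end C           read end read read end end $  expand C -> read R R
  3  $ end end R R read    read end read read end end $  match read
  4  $ end end R R         end read read end end $       expand R -> end read
  5  $ end end R read end  end read read end end $       match end
  6  $ end end R read      read read end end $           match read
Stack after step 6: $ end end R (top = R).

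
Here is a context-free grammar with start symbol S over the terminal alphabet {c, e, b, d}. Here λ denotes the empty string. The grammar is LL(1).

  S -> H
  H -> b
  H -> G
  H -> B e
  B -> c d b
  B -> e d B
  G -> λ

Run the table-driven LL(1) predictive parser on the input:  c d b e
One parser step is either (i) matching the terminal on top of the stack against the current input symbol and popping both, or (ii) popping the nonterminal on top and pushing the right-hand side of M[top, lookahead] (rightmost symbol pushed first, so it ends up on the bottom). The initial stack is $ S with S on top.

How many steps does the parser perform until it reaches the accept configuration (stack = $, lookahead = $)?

7

step 1: stack=$ S  input=c d b e $  — expand S -> H
step 2: stack=$ H  input=c d b e $  — expand H -> B e
step 3: stack=$ e B  input=c d b e $  — expand B -> c d b
step 4: stack=$ e b d c  input=c d b e $  — match c
step 5: stack=$ e b d  input=d b e $  — match d
step 6: stack=$ e b  input=b e $  — match b
step 7: stack=$ e  input=e $  — match e
Accept reached after 7 steps.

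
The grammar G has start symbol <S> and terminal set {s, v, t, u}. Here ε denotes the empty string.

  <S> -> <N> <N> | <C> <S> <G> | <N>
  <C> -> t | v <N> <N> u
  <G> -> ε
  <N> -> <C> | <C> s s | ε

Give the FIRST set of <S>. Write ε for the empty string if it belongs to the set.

{ε, t, v}

FIRST(<C>) = {t, v}
FIRST(<G>) = {ε}
FIRST(<N>) = {ε, t, v}  (via <C>, <C> s s)
FIRST(<S>) = {ε, t, v}  (via <N> <N>, <C> <S> <G>, <N>)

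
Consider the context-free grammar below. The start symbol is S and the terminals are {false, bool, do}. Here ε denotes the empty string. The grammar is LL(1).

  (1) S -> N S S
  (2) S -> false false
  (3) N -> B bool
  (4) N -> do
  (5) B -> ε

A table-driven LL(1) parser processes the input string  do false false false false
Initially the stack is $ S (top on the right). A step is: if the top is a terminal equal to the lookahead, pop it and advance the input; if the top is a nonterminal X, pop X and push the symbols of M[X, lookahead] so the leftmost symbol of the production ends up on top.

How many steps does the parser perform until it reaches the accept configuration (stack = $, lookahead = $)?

step 1: stack=$ S  input=do false false false false $  — expand S -> N S S
step 2: stack=$ S S N  input=do false false false false $  — expand N -> do
step 3: stack=$ S S do  input=do false false false false $  — match do
step 4: stack=$ S S  input=false false false false $  — expand S -> false false
step 5: stack=$ S false false  input=false false false false $  — match false
step 6: stack=$ S false  input=false false false $  — match false
step 7: stack=$ S  input=false false $  — expand S -> false false
step 8: stack=$ false false  input=false false $  — match false
step 9: stack=$ false  input=false $  — match false
Accept reached after 9 steps.

9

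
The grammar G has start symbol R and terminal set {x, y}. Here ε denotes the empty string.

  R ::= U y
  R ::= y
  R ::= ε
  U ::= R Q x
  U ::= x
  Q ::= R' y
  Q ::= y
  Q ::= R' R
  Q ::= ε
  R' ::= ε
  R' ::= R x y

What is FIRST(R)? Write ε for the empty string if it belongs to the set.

FIRST(R) = {ε, x, y}  (via U y)
FIRST(R') = {ε, x, y}  (via R x y)
FIRST(Q) = {ε, x, y}  (via R' y, R' R)
FIRST(U) = {x, y}  (via R Q x)

{ε, x, y}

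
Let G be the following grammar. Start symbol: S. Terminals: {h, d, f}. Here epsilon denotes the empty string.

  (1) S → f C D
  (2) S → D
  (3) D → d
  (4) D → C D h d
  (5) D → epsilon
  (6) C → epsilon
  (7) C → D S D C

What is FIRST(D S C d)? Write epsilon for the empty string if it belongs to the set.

FIRST(S) = {epsilon, d, f, h}  (via D)
FIRST(D) = {epsilon, d, f, h}  (via C D h d)
FIRST(C) = {epsilon, d, f, h}  (via D S D C)
FIRST(D S C d): take FIRST of each symbol in turn, carrying on past any symbol whose FIRST contains epsilon; result {d, f, h}.

{d, f, h}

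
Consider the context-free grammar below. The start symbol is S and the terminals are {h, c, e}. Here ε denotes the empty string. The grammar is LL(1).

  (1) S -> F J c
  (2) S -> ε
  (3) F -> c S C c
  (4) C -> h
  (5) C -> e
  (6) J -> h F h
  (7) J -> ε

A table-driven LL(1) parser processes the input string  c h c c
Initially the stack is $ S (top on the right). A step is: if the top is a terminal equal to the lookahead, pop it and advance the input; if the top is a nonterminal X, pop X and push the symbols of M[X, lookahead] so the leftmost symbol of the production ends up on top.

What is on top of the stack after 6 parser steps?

step 1: stack=$ S  input=c h c c $  — expand S -> F J c
step 2: stack=$ c J F  input=c h c c $  — expand F -> c S C c
step 3: stack=$ c J c C S c  input=c h c c $  — match c
step 4: stack=$ c J c C S  input=h c c $  — expand S -> ε
step 5: stack=$ c J c C  input=h c c $  — expand C -> h
step 6: stack=$ c J c h  input=h c c $  — match h
Stack after step 6: $ c J c (top = c).

c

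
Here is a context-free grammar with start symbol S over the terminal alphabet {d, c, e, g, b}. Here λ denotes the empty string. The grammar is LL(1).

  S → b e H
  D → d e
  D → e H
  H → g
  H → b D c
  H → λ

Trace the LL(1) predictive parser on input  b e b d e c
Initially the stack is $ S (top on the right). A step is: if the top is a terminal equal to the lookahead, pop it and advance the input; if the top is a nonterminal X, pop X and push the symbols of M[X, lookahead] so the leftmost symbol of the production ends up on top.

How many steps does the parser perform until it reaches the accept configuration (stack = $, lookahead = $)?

9

     Stack    Input          Action
  1  $ S      b e b d e c $  expand S → b e H
  2  $ H e b  b e b d e c $  match b
  3  $ H e    e b d e c $    match e
  4  $ H      b d e c $      expand H → b D c
  5  $ c D b  b d e c $      match b
  6  $ c D    d e c $        expand D → d e
  7  $ c e d  d e c $        match d
  8  $ c e    e c $          match e
  9  $ c      c $            match c
Accept reached after 9 steps.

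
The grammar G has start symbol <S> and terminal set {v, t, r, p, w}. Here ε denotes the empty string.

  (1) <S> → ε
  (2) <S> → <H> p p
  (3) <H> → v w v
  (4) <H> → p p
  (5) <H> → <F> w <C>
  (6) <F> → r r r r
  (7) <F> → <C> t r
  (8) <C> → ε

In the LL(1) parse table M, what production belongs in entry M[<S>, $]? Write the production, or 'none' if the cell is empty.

FIRST(<C>) = {ε}
FIRST(<F>) = {r, t}  (via <C> t r)
FIRST(<H>) = {p, r, t, v}  (via <F> w <C>)
FIRST(<S>) = {ε, p, r, t, v}  (via <H> p p)
FOLLOW(<S>) includes $ since <S> is the start symbol.
FOLLOW(<S>): <S> appears on no right-hand side. Thus FOLLOW(<S>) = {$}.
For <S> → ε: FIRST(ε) = {ε}, so it goes in M[<S>, t] for t ∈ {}; since ε ∈ FIRST, also for every t ∈ FOLLOW(<S>) = {$}.
For <S> → <H> p p: FIRST(<H> p p) = {p, r, t, v}, so it goes in M[<S>, t] for t ∈ {p, r, t, v}.

<S> → ε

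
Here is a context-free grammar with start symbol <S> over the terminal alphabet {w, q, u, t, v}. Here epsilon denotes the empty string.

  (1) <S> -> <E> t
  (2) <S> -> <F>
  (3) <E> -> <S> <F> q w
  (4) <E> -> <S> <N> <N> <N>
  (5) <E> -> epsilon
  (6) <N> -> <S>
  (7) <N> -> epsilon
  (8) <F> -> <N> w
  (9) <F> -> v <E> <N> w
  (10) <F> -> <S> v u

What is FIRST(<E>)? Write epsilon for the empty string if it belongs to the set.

FIRST(<S>) = {t, v, w}  (via <E> t, <F>)
FIRST(<E>) = {epsilon, t, v, w}  (via <S> <F> q w, <S> <N> <N> <N>)
FIRST(<N>) = {epsilon, t, v, w}  (via <S>)
FIRST(<F>) = {t, v, w}  (via <N> w, <S> v u)

{epsilon, t, v, w}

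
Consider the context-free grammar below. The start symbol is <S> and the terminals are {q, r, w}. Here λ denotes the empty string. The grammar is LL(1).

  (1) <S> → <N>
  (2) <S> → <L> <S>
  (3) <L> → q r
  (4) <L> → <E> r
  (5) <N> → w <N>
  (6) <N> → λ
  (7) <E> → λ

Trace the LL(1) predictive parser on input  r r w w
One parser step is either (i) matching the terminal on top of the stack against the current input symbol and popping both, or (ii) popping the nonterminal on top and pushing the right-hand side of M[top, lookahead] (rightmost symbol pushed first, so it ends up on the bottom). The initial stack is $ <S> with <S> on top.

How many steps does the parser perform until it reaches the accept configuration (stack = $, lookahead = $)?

14

step 1: stack=$ <S>  input=r r w w $  — expand <S> → <L> <S>
step 2: stack=$ <S> <L>  input=r r w w $  — expand <L> → <E> r
step 3: stack=$ <S> r <E>  input=r r w w $  — expand <E> → λ
step 4: stack=$ <S> r  input=r r w w $  — match r
step 5: stack=$ <S>  input=r w w $  — expand <S> → <L> <S>
step 6: stack=$ <S> <L>  input=r w w $  — expand <L> → <E> r
step 7: stack=$ <S> r <E>  input=r w w $  — expand <E> → λ
step 8: stack=$ <S> r  input=r w w $  — match r
step 9: stack=$ <S>  input=w w $  — expand <S> → <N>
step 10: stack=$ <N>  input=w w $  — expand <N> → w <N>
step 11: stack=$ <N> w  input=w w $  — match w
step 12: stack=$ <N>  input=w $  — expand <N> → w <N>
step 13: stack=$ <N> w  input=w $  — match w
step 14: stack=$ <N>  input=$  — expand <N> → λ
Accept reached after 14 steps.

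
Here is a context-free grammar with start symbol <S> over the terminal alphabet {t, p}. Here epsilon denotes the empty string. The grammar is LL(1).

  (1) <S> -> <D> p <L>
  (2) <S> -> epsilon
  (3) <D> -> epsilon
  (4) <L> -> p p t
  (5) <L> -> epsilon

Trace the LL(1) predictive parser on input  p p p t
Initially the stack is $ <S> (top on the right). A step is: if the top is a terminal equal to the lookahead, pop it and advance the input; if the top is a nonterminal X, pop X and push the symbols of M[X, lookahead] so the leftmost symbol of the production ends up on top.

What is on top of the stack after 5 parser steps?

p

     Stack        Input      Action
  1  $ <S>        p p p t $  expand <S> -> <D> p <L>
  2  $ <L> p <D>  p p p t $  expand <D> -> epsilon
  3  $ <L> p      p p p t $  match p
  4  $ <L>        p p t $    expand <L> -> p p t
  5  $ t p p      p p t $    match p
Stack after step 5: $ t p (top = p).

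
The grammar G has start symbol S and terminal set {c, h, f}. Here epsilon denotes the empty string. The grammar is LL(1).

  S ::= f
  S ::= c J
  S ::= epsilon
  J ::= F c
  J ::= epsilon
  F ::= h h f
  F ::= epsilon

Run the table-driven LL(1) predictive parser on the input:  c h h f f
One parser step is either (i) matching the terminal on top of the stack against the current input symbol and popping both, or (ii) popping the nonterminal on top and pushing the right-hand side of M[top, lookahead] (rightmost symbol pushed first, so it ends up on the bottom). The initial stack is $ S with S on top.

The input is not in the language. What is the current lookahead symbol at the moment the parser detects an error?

step 1: stack=$ S  input=c h h f f $  — expand S ::= c J
step 2: stack=$ J c  input=c h h f f $  — match c
step 3: stack=$ J  input=h h f f $  — expand J ::= F c
step 4: stack=$ c F  input=h h f f $  — expand F ::= h h f
step 5: stack=$ c f h h  input=h h f f $  — match h
step 6: stack=$ c f h  input=h f f $  — match h
step 7: stack=$ c f  input=f f $  — match f
step 8: stack=$ c  input=f $  — error: top is terminal c but lookahead is f

f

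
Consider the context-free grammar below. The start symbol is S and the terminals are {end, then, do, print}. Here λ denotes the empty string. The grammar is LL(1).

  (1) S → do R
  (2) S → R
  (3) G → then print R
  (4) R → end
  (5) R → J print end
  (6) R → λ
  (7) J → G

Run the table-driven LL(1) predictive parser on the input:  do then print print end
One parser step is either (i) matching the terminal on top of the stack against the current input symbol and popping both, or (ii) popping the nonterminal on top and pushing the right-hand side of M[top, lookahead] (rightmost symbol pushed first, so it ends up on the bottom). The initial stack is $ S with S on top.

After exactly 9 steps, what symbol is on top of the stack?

step 1: stack=$ S  input=do then print print end $  — expand S → do R
step 2: stack=$ R do  input=do then print print end $  — match do
step 3: stack=$ R  input=then print print end $  — expand R → J print end
step 4: stack=$ end print J  input=then print print end $  — expand J → G
step 5: stack=$ end print G  input=then print print end $  — expand G → then print R
step 6: stack=$ end print R print then  input=then print print end $  — match then
step 7: stack=$ end print R print  input=print print end $  — match print
step 8: stack=$ end print R  input=print end $  — expand R → λ
step 9: stack=$ end print  input=print end $  — match print
Stack after step 9: $ end (top = end).

end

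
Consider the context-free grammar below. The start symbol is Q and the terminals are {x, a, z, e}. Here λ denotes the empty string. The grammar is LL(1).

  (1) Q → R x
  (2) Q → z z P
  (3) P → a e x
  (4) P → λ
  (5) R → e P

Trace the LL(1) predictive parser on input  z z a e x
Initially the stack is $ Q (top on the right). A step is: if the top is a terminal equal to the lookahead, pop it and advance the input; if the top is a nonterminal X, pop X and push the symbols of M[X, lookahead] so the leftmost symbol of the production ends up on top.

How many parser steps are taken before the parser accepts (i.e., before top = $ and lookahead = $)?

     Stack    Input        Action
  1  $ Q      z z a e x $  expand Q → z z P
  2  $ P z z  z z a e x $  match z
  3  $ P z    z a e x $    match z
  4  $ P      a e x $      expand P → a e x
  5  $ x e a  a e x $      match a
  6  $ x e    e x $        match e
  7  $ x      x $          match x
Accept reached after 7 steps.

7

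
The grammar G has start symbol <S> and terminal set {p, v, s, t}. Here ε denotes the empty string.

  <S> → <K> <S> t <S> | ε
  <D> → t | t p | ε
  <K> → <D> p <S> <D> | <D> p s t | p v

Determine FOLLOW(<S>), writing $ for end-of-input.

{$, p, t}

FIRST(<D>): from <D>→t we get {t}; from <D>→t p we get {t}; from <D>→ε we get {ε}. So FIRST(<D>) = {ε, t}.
FIRST(<K>): from <K>→<D> p <S> <D> we get {p, t}; from <K>→<D> p s t we get {p, t}; from <K>→p v we get {p}. So FIRST(<K>) = {p, t}.
FIRST(<S>): from <S>→<K> <S> t <S> we get {p, t}; from <S>→ε we get {ε}. So FIRST(<S>) = {ε, p, t}.
FOLLOW(<S>) includes $ since <S> is the start symbol.
FOLLOW(<K>): in <S>→<K> <S> t <S>, <K> is followed by <S> t <S> with FIRST {p, t}. Thus FOLLOW(<K>) = {p, t}.
FOLLOW(<S>): in <S>→<K> <S> t <S> (occurrence 1), <S> is followed by t <S> with FIRST {t}; in <S>→<K> <S> t <S> (occurrence 2), the suffix after <S> is empty (adds nothing new); in <K>→<D> p <S> <D>, <S> is followed by <D> with FIRST {ε, t}; in <K>→<D> p <S> <D>, the suffix after <S> is nullable, so FOLLOW(<S>) ⊇ FOLLOW(<K>) = {p, t}. Thus FOLLOW(<S>) = {$, p, t}.
FOLLOW(<D>): in <K>→<D> p <S> <D> (occurrence 1), <D> is followed by p <S> <D> with FIRST {p}; in <K>→<D> p <S> <D> (occurrence 2), the suffix after <D> is empty, so FOLLOW(<D>) ⊇ FOLLOW(<K>) = {p, t}; in <K>→<D> p s t, <D> is followed by p s t with FIRST {p}. Thus FOLLOW(<D>) = {p, t}.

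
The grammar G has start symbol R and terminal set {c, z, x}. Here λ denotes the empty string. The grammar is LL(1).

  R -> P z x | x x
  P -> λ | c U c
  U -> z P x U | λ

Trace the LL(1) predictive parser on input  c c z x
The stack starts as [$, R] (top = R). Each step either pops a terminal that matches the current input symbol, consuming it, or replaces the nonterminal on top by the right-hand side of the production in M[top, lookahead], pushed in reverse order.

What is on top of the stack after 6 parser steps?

x

     Stack        Input      Action
  1  $ R          c c z x $  expand R -> P z x
  2  $ x z P      c c z x $  expand P -> c U c
  3  $ x z c U c  c c z x $  match c
  4  $ x z c U    c z x $    expand U -> λ
  5  $ x z c      c z x $    match c
  6  $ x z        z x $      match z
Stack after step 6: $ x (top = x).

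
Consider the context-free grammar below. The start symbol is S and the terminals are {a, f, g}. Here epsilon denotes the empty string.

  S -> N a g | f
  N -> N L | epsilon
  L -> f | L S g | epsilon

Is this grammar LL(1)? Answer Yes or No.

No

FIRST(S) = {a, f}
FIRST(N) = {epsilon, a, f}
FIRST(L) = {epsilon, a, f}
FOLLOW(S) = {$, g}
FOLLOW(N) = {a, f}
FOLLOW(L) = {a, f}
Cell M[L, a] receives both L -> L S g and L -> epsilon — the grammar is not LL(1).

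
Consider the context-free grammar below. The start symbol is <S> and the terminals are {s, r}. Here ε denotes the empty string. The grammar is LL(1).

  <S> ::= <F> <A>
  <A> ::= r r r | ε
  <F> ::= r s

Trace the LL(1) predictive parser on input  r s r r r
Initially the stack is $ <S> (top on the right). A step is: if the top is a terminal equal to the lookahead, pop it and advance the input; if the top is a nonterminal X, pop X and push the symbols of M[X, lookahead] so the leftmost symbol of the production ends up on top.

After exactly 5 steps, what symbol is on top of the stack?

     Stack      Input        Action
  1  $ <S>      r s r r r $  expand <S> ::= <F> <A>
  2  $ <A> <F>  r s r r r $  expand <F> ::= r s
  3  $ <A> s r  r s r r r $  match r
  4  $ <A> s    s r r r $    match s
  5  $ <A>      r r r $      expand <A> ::= r r r
Stack after step 5: $ r r r (top = r).

r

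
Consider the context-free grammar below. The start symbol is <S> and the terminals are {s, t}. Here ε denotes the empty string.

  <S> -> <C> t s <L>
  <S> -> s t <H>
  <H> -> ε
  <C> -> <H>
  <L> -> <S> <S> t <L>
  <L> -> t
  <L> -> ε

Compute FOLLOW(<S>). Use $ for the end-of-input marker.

{$, s, t}

FIRST(<H>) = {ε}
FIRST(<C>) = {ε}  (via <H>)
FIRST(<S>) = {s, t}  (via <C> t s <L>)
FIRST(<L>) = {ε, s, t}  (via <S> <S> t <L>)
FOLLOW(<S>) includes $ since <S> is the start symbol.
FOLLOW(<S>): in <L>-><S> <S> t <L> (occurrence 1), <S> is followed by <S> t <L> with FIRST {s, t}; in <L>-><S> <S> t <L> (occurrence 2), <S> is followed by t <L> with FIRST {t}. Thus FOLLOW(<S>) = {$, s, t}.
FOLLOW(<C>): in <S>-><C> t s <L>, <C> is followed by t s <L> with FIRST {t}. Thus FOLLOW(<C>) = {t}.
FOLLOW(<H>): in <S>->s t <H>, the suffix after <H> is empty, so FOLLOW(<H>) ⊇ FOLLOW(<S>) = {$, s, t}; in <C>-><H>, the suffix after <H> is empty, so FOLLOW(<H>) ⊇ FOLLOW(<C>) = {t}. Thus FOLLOW(<H>) = {$, s, t}.
FOLLOW(<L>): in <S>-><C> t s <L>, the suffix after <L> is empty, so FOLLOW(<L>) ⊇ FOLLOW(<S>) = {$, s, t}; in <L>-><S> <S> t <L>, the suffix after <L> is empty (adds nothing new). Thus FOLLOW(<L>) = {$, s, t}.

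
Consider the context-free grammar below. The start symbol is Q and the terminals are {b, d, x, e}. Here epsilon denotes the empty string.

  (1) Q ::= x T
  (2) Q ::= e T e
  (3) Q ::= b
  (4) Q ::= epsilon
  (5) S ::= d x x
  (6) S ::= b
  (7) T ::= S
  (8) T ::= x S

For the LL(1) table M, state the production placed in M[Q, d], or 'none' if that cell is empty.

FIRST(Q): from Q::=x T we get {x}; from Q::=e T e we get {e}; from Q::=b we get {b}; from Q::=epsilon we get {epsilon}. So FIRST(Q) = {epsilon, b, e, x}.
FIRST(S): from S::=d x x we get {d}; from S::=b we get {b}. So FIRST(S) = {b, d}.
FIRST(T): from T::=S we get {b, d}; from T::=x S we get {x}. So FIRST(T) = {b, d, x}.
FOLLOW(Q) includes $ since Q is the start symbol.
FOLLOW(Q): Q appears on no right-hand side. Thus FOLLOW(Q) = {$}.
For Q ::= x T: FIRST(x T) = {x}, so it goes in M[Q, t] for t ∈ {x}.
For Q ::= e T e: FIRST(e T e) = {e}, so it goes in M[Q, t] for t ∈ {e}.
For Q ::= b: FIRST(b) = {b}, so it goes in M[Q, t] for t ∈ {b}.
For Q ::= epsilon: FIRST(epsilon) = {epsilon}, so it goes in M[Q, t] for t ∈ {}; since epsilon ∈ FIRST, also for every t ∈ FOLLOW(Q) = {$}.
None of these place a production in M[Q, d].

none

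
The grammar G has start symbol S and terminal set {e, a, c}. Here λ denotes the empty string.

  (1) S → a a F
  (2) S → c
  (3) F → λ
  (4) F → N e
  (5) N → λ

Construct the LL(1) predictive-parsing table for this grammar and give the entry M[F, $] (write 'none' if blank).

F → λ

FIRST(S) = {a, c}
FIRST(N) = {λ}
FIRST(F) = {λ, e}  (via N e)
FOLLOW(S) includes $ since S is the start symbol.
FOLLOW(S): S appears on no right-hand side. Thus FOLLOW(S) = {$}.
FOLLOW(F): in S→a a F, the suffix after F is empty, so FOLLOW(F) ⊇ FOLLOW(S) = {$}. Thus FOLLOW(F) = {$}.
For F → λ: FIRST(λ) = {λ}, so it goes in M[F, t] for t ∈ {}; since λ ∈ FIRST, also for every t ∈ FOLLOW(F) = {$}.
For F → N e: FIRST(N e) = {e}, so it goes in M[F, t] for t ∈ {e}.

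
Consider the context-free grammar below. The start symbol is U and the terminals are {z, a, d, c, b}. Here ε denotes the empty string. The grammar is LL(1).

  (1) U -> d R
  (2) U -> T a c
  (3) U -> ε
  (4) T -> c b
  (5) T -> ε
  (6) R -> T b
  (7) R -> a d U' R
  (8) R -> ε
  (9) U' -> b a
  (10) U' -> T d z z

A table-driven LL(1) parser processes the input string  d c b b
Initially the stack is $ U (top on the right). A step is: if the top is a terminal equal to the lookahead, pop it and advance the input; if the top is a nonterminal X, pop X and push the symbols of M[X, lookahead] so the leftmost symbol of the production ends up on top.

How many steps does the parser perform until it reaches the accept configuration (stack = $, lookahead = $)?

7

step 1: stack=$ U  input=d c b b $  — expand U -> d R
step 2: stack=$ R d  input=d c b b $  — match d
step 3: stack=$ R  input=c b b $  — expand R -> T b
step 4: stack=$ b T  input=c b b $  — expand T -> c b
step 5: stack=$ b b c  input=c b b $  — match c
step 6: stack=$ b b  input=b b $  — match b
step 7: stack=$ b  input=b $  — match b
Accept reached after 7 steps.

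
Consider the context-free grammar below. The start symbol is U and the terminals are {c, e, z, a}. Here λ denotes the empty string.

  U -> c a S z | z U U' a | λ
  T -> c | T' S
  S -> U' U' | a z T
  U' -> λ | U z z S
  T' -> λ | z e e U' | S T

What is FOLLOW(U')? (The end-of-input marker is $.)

FIRST(U) = {λ, c, z}
FIRST(U') = {λ, c, z}  (via U z z S)
FIRST(S) = {λ, a, c, z}  (via U' U')
FIRST(T) = {λ, a, c, z}  (via T' S)
FIRST(T') = {λ, a, c, z}  (via S T)
FOLLOW(U) includes $ since U is the start symbol.
FOLLOW(U): in U->z U U' a, U is followed by U' a with FIRST {a, c, z}; in U'->U z z S, U is followed by z z S with FIRST {z}. Thus FOLLOW(U) = {$, a, c, z}.
FOLLOW(T): in S->a z T, the suffix after T is empty, so FOLLOW(T) ⊇ FOLLOW(S) = {a, c, z}; in T'->S T, the suffix after T is empty, so FOLLOW(T) ⊇ FOLLOW(T') = {a, c, z}. Thus FOLLOW(T) = {a, c, z}.
FOLLOW(T'): in T->T' S, T' is followed by S with FIRST {λ, a, c, z}; in T->T' S, the suffix after T' is nullable, so FOLLOW(T') ⊇ FOLLOW(T) = {a, c, z}. Thus FOLLOW(T') = {a, c, z}.
FOLLOW(S): in U->c a S z, S is followed by z with FIRST {z}; in T->T' S, the suffix after S is empty, so FOLLOW(S) ⊇ FOLLOW(T) = {a, c, z}; in U'->U z z S, the suffix after S is empty, so FOLLOW(S) ⊇ FOLLOW(U') = {a, c, z}; in T'->S T, S is followed by T with FIRST {λ, a, c, z}; in T'->S T, the suffix after S is nullable, so FOLLOW(S) ⊇ FOLLOW(T') = {a, c, z}. Thus FOLLOW(S) = {a, c, z}.
FOLLOW(U'): in U->z U U' a, U' is followed by a with FIRST {a}; in S->U' U' (occurrence 1), U' is followed by U' with FIRST {λ, c, z}; in S->U' U' (occurrence 1), the suffix after U' is nullable, so FOLLOW(U') ⊇ FOLLOW(S) = {a, c, z}; in S->U' U' (occurrence 2), the suffix after U' is empty, so FOLLOW(U') ⊇ FOLLOW(S) = {a, c, z}; in T'->z e e U', the suffix after U' is empty, so FOLLOW(U') ⊇ FOLLOW(T') = {a, c, z}. Thus FOLLOW(U') = {a, c, z}.

{a, c, z}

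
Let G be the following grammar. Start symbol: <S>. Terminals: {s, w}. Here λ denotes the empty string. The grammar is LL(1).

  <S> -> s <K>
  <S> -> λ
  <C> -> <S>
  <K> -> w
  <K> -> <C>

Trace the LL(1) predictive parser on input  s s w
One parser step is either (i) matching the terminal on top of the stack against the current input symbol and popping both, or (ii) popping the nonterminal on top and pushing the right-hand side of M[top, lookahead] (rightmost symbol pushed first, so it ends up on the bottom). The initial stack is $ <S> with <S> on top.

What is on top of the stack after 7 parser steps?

w

step 1: stack=$ <S>  input=s s w $  — expand <S> -> s <K>
step 2: stack=$ <K> s  input=s s w $  — match s
step 3: stack=$ <K>  input=s w $  — expand <K> -> <C>
step 4: stack=$ <C>  input=s w $  — expand <C> -> <S>
step 5: stack=$ <S>  input=s w $  — expand <S> -> s <K>
step 6: stack=$ <K> s  input=s w $  — match s
step 7: stack=$ <K>  input=w $  — expand <K> -> w
Stack after step 7: $ w (top = w).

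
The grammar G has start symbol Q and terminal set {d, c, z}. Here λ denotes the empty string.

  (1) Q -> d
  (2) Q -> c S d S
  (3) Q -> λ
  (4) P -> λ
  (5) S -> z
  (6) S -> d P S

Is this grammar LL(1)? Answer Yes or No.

Yes

FIRST(Q) = {λ, c, d}
FIRST(P) = {λ}
FIRST(S) = {d, z}
FOLLOW(Q) = {$}
FOLLOW(P) = {d, z}
FOLLOW(S) = {$, d}
Each cell of M receives at most one production.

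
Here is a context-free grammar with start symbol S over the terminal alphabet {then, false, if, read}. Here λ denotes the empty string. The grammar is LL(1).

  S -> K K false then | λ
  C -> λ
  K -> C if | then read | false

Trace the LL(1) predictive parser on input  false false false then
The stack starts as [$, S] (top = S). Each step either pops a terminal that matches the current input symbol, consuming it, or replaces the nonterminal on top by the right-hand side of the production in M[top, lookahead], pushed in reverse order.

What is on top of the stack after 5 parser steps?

     Stack                 Input                     Action
  1  $ S                   false false false then $  expand S -> K K false then
  2  $ then false K K      false false false then $  expand K -> false
  3  $ then false K false  false false false then $  match false
  4  $ then false K        false false then $        expand K -> false
  5  $ then false false    false false then $        match false
Stack after step 5: $ then false (top = false).

false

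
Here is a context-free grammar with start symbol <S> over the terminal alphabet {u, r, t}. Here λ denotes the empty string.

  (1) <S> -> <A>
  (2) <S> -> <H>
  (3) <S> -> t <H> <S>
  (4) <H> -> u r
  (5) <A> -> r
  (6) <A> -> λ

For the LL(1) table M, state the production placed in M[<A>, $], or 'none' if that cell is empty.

FIRST(<H>): from <H>->u r we get {u}. So FIRST(<H>) = {u}.
FIRST(<A>): from <A>->r we get {r}; from <A>->λ we get {λ}. So FIRST(<A>) = {λ, r}.
FIRST(<S>): from <S>-><A> we get {λ, r}; from <S>-><H> we get {u}; from <S>->t <H> <S> we get {t}. So FIRST(<S>) = {λ, r, t, u}.
FOLLOW(<S>) includes $ since <S> is the start symbol.
FOLLOW(<S>): in <S>->t <H> <S>, the suffix after <S> is empty (adds nothing new). Thus FOLLOW(<S>) = {$}.
FOLLOW(<A>): in <S>-><A>, the suffix after <A> is empty, so FOLLOW(<A>) ⊇ FOLLOW(<S>) = {$}. Thus FOLLOW(<A>) = {$}.
For <A> -> r: FIRST(r) = {r}, so it goes in M[<A>, t] for t ∈ {r}.
For <A> -> λ: FIRST(λ) = {λ}, so it goes in M[<A>, t] for t ∈ {}; since λ ∈ FIRST, also for every t ∈ FOLLOW(<A>) = {$}.

<A> -> λ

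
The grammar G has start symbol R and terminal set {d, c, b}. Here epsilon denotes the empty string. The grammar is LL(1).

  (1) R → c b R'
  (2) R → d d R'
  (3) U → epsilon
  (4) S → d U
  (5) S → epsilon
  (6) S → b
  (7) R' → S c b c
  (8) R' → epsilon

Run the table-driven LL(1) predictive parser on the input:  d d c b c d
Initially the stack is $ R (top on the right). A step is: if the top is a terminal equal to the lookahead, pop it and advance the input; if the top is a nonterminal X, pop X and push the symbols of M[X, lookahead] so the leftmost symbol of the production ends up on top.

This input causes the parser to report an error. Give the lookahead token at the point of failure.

d

     Stack      Input          Action
  1  $ R        d d c b c d $  expand R → d d R'
  2  $ R' d d   d d c b c d $  match d
  3  $ R' d     d c b c d $    match d
  4  $ R'       c b c d $      expand R' → S c b c
  5  $ c b c S  c b c d $      expand S → epsilon
  6  $ c b c    c b c d $      match c
  7  $ c b      b c d $        match b
  8  $ c        c d $          match c
  9  $          d $            error: stack empty but input remains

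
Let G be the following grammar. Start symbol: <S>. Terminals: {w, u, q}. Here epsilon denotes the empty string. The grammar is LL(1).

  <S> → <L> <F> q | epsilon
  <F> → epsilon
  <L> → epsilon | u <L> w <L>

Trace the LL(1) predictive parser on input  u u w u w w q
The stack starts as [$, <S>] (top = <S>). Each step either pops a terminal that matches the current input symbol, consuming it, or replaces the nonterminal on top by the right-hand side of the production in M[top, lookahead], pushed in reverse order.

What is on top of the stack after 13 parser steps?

step 1: stack=$ <S>  input=u u w u w w q $  — expand <S> → <L> <F> q
step 2: stack=$ q <F> <L>  input=u u w u w w q $  — expand <L> → u <L> w <L>
step 3: stack=$ q <F> <L> w <L> u  input=u u w u w w q $  — match u
step 4: stack=$ q <F> <L> w <L>  input=u w u w w q $  — expand <L> → u <L> w <L>
step 5: stack=$ q <F> <L> w <L> w <L> u  input=u w u w w q $  — match u
step 6: stack=$ q <F> <L> w <L> w <L>  input=w u w w q $  — expand <L> → epsilon
step 7: stack=$ q <F> <L> w <L> w  input=w u w w q $  — match w
step 8: stack=$ q <F> <L> w <L>  input=u w w q $  — expand <L> → u <L> w <L>
step 9: stack=$ q <F> <L> w <L> w <L> u  input=u w w q $  — match u
step 10: stack=$ q <F> <L> w <L> w <L>  input=w w q $  — expand <L> → epsilon
step 11: stack=$ q <F> <L> w <L> w  input=w w q $  — match w
step 12: stack=$ q <F> <L> w <L>  input=w q $  — expand <L> → epsilon
step 13: stack=$ q <F> <L> w  input=w q $  — match w
Stack after step 13: $ q <F> <L> (top = <L>).

<L>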